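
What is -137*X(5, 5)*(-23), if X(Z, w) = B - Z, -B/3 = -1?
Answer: -6302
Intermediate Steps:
B = 3 (B = -3*(-1) = 3)
X(Z, w) = 3 - Z
-137*X(5, 5)*(-23) = -137*(3 - 1*5)*(-23) = -137*(3 - 5)*(-23) = -137*(-2)*(-23) = 274*(-23) = -6302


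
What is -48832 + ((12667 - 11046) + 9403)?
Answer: -37808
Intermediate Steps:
-48832 + ((12667 - 11046) + 9403) = -48832 + (1621 + 9403) = -48832 + 11024 = -37808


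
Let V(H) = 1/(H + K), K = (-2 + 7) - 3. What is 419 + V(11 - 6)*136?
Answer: 3069/7 ≈ 438.43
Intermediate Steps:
K = 2 (K = 5 - 3 = 2)
V(H) = 1/(2 + H) (V(H) = 1/(H + 2) = 1/(2 + H))
419 + V(11 - 6)*136 = 419 + 136/(2 + (11 - 6)) = 419 + 136/(2 + 5) = 419 + 136/7 = 3069/7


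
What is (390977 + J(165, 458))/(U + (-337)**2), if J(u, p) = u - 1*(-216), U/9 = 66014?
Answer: 391358/707695 ≈ 0.55300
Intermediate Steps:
U = 594126 (U = 9*66014 = 594126)
J(u, p) = 216 + u (J(u, p) = u + 216 = 216 + u)
(390977 + J(165, 458))/(U + (-337)**2) = (390977 + (216 + 165))/(594126 + (-337)**2) = (390977 + 381)/(594126 + 113569) = 391358/707695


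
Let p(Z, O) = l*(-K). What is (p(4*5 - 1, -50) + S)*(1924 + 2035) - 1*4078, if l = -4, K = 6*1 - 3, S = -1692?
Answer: -6655198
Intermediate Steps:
K = 3 (K = 6 - 3 = 3)
p(Z, O) = 12 (p(Z, O) = -(-4)*3 = -4*(-3) = 12)
(p(4*5 - 1, -50) + S)*(1924 + 2035) - 1*4078 = (12 - 1692)*(1924 + 2035) - 1*4078 = -1680*3959 - 4078 = -6651120 - 4078 = -6655198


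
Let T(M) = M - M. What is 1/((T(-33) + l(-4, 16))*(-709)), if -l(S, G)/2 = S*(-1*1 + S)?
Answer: 1/28360 ≈ 3.5261e-5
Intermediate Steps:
l(S, G) = -2*S*(-1 + S) (l(S, G) = -2*S*(-1*1 + S) = -2*S*(-1 + S))
T(M) = 0
1/((T(-33) + l(-4, 16))*(-709)) = 1/((0 + 2*(-4)*(1 - 1*(-4)))*(-709)) = 1/((0 + 2*(-4)*(1 + 4))*(-709)) = 1/((0 + 2*(-4)*5)*(-709)) = 1/((0 - 40)*(-709)) = 1/(-40*(-709)) = 1/28360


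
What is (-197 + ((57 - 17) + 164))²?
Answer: 49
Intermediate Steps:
(-197 + ((57 - 17) + 164))² = (-197 + (40 + 164))² = (-197 + 204)² = 7² = 49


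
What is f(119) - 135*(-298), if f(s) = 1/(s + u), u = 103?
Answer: 8931061/222 ≈ 40230.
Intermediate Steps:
f(s) = 1/(103 + s) (f(s) = 1/(s + 103) = 1/(103 + s))
f(119) - 135*(-298) = 1/(103 + 119) - 135*(-298) = 1/222 - 1*(-40230) = 1/222 + 40230 = 8931061/222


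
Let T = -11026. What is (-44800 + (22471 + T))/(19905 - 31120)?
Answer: 6671/2243 ≈ 2.9741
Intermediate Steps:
(-44800 + (22471 + T))/(19905 - 31120) = (-44800 + (22471 - 11026))/(19905 - 31120) = (-44800 + 11445)/(-11215) = -33355*(-1/11215) = 6671/2243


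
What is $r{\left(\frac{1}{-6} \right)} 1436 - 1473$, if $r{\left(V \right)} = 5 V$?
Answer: $- \frac{8009}{3} \approx -2669.7$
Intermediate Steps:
$r{\left(\frac{1}{-6} \right)} 1436 - 1473 = \frac{5}{-6} \cdot 1436 - 1473 = 5 \left(- \frac{1}{6}\right) 1436 - 1473 = \left(- \frac{5}{6}\right) 1436 - 1473 = - \frac{3590}{3} - 1473 = - \frac{8009}{3}$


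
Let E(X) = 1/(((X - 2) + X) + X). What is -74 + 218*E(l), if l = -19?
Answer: -4584/59 ≈ -77.695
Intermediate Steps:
E(X) = 1/(-2 + 3*X) (E(X) = 1/(((-2 + X) + X) + X) = 1/((-2 + 2*X) + X) = 1/(-2 + 3*X))
-74 + 218*E(l) = -74 + 218/(-2 + 3*(-19)) = -74 + 218/(-2 - 57) = -74 + 218/(-59) = -74 + 218*(-1/59) = -74 - 218/59 = -4584/59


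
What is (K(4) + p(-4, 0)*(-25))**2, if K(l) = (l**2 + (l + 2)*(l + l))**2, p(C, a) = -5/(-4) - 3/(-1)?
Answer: 254689681/16 ≈ 1.5918e+7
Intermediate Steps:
p(C, a) = 17/4 (p(C, a) = -5*(-1/4) - 3*(-1) = 5/4 + 3 = 17/4)
K(l) = (l**2 + 2*l*(2 + l))**2 (K(l) = (l**2 + (2 + l)*(2*l))**2 = (l**2 + 2*l*(2 + l))**2)
(K(4) + p(-4, 0)*(-25))**2 = (4**2*(4 + 3*4)**2 + (17/4)*(-25))**2 = (16*(4 + 12)**2 - 425/4)**2 = (16*16**2 - 425/4)**2 = (16*256 - 425/4)**2 = (4096 - 425/4)**2 = (15959/4)**2 = 254689681/16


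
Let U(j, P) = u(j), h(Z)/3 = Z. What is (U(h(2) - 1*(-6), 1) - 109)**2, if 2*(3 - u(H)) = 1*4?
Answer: 11664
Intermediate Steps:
h(Z) = 3*Z
u(H) = 1 (u(H) = 3 - 4/2 = 3 - 1/2*4 = 3 - 2 = 1)
U(j, P) = 1
(U(h(2) - 1*(-6), 1) - 109)**2 = (1 - 109)**2 = (-108)**2 = 11664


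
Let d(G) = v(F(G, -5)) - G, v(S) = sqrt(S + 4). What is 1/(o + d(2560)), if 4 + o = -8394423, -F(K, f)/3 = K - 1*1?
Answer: -8396987/70509390685842 - I*sqrt(7673)/70509390685842 ≈ -1.1909e-7 - 1.2423e-12*I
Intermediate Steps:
F(K, f) = 3 - 3*K (F(K, f) = -3*(K - 1*1) = -3*(K - 1) = -3*(-1 + K) = 3 - 3*K)
v(S) = sqrt(4 + S)
o = -8394427 (o = -4 - 8394423 = -8394427)
d(G) = sqrt(7 - 3*G) - G (d(G) = sqrt(4 + (3 - 3*G)) - G = sqrt(7 - 3*G) - G)
1/(o + d(2560)) = 1/(-8394427 + (sqrt(7 - 3*2560) - 1*2560)) = 1/(-8394427 + (sqrt(7 - 7680) - 2560)) = 1/(-8394427 + (sqrt(-7673) - 2560)) = 1/(-8394427 + (I*sqrt(7673) - 2560)) = 1/(-8394427 + (-2560 + I*sqrt(7673))) = 1/(-8396987 + I*sqrt(7673))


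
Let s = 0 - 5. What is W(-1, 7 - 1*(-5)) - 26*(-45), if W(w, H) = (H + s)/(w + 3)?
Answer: 2347/2 ≈ 1173.5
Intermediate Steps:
s = -5
W(w, H) = (-5 + H)/(3 + w) (W(w, H) = (H - 5)/(w + 3) = (-5 + H)/(3 + w))
W(-1, 7 - 1*(-5)) - 26*(-45) = (-5 + (7 - 1*(-5)))/(3 - 1) - 26*(-45) = (-5 + (7 + 5))/2 + 1170 = (-5 + 12)/2 + 1170 = (½)*7 + 1170 = 7/2 + 1170 = 2347/2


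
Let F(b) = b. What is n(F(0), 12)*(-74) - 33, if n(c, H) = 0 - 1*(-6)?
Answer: -477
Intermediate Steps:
n(c, H) = 6 (n(c, H) = 0 + 6 = 6)
n(F(0), 12)*(-74) - 33 = 6*(-74) - 33 = -444 - 33 = -477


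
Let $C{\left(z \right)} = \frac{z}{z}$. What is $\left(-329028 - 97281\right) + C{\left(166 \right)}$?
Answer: $-426308$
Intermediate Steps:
$C{\left(z \right)} = 1$
$\left(-329028 - 97281\right) + C{\left(166 \right)} = \left(-329028 - 97281\right) + 1 = -426309 + 1 = -426308$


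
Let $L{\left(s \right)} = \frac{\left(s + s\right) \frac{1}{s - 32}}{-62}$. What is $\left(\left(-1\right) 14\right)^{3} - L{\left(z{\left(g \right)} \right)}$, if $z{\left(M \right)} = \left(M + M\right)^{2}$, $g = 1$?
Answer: $- \frac{595449}{217} \approx -2744.0$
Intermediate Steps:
$z{\left(M \right)} = 4 M^{2}$ ($z{\left(M \right)} = \left(2 M\right)^{2} = 4 M^{2}$)
$L{\left(s \right)} = - \frac{s}{31 \left(-32 + s\right)}$ ($L{\left(s \right)} = \frac{2 s}{-32 + s} \left(- \frac{1}{62}\right) = - \frac{s}{31 \left(-32 + s\right)}$)
$\left(\left(-1\right) 14\right)^{3} - L{\left(z{\left(g \right)} \right)} = \left(\left(-1\right) 14\right)^{3} - - \frac{4 \cdot 1^{2}}{-992 + 31 \cdot 4 \cdot 1^{2}} = \left(-14\right)^{3} - - \frac{4 \cdot 1}{-992 + 31 \cdot 4 \cdot 1} = -2744 - \left(-1\right) 4 \frac{1}{-992 + 31 \cdot 4} = -2744 - \left(-1\right) 4 \frac{1}{-992 + 124} = -2744 - \left(-1\right) 4 \frac{1}{-868} = -2744 - \left(-1\right) 4 \left(- \frac{1}{868}\right) = -2744 - \frac{1}{217} = - \frac{595449}{217}$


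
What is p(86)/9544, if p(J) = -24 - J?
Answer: -55/4772 ≈ -0.011526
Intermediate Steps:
p(86)/9544 = (-24 - 1*86)/9544 = (-24 - 86)*(1/9544) = -110*1/9544 = -55/4772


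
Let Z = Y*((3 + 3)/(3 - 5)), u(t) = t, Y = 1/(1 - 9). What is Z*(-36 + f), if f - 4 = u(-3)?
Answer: -105/8 ≈ -13.125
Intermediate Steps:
Y = -1/8 (Y = 1/(-8) = -1/8 ≈ -0.12500)
Z = 3/8 (Z = -(3 + 3)/(8*(3 - 5)) = -3/(4*(-2)) = -3*(-1)/(4*2) = -1/8*(-3) = 3/8 ≈ 0.37500)
f = 1 (f = 4 - 3 = 1)
Z*(-36 + f) = 3*(-36 + 1)/8 = (3/8)*(-35) = -105/8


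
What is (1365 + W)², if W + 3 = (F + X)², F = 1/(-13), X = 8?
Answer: 57978379369/28561 ≈ 2.0300e+6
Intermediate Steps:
F = -1/13 ≈ -0.076923
W = 10102/169 (W = -3 + (-1/13 + 8)² = -3 + (103/13)² = -3 + 10609/169 = 10102/169 ≈ 59.775)
(1365 + W)² = (1365 + 10102/169)² = (240787/169)² = 57978379369/28561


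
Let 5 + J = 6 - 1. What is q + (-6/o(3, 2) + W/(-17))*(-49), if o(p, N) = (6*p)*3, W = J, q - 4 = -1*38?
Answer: -257/9 ≈ -28.556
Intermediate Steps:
q = -34 (q = 4 - 1*38 = 4 - 38 = -34)
J = 0 (J = -5 + (6 - 1) = -5 + 5 = 0)
W = 0
o(p, N) = 18*p
q + (-6/o(3, 2) + W/(-17))*(-49) = -34 + (-6/(18*3) + 0/(-17))*(-49) = -34 + (-6/54 + 0*(-1/17))*(-49) = -34 + (-6*1/54 + 0)*(-49) = -34 + (-1/9 + 0)*(-49) = -34 - 1/9*(-49) = -34 + 49/9 = -257/9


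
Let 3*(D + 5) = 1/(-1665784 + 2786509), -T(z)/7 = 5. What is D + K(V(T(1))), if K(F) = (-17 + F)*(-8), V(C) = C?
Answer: 1381853926/3362175 ≈ 411.00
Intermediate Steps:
T(z) = -35 (T(z) = -7*5 = -35)
K(F) = 136 - 8*F
D = -16810874/3362175 (D = -5 + 1/(3*(-1665784 + 2786509)) = -5 + (⅓)/1120725 = -5 + (⅓)*(1/1120725) = -5 + 1/3362175 = -16810874/3362175 ≈ -5.0000)
D + K(V(T(1))) = -16810874/3362175 + (136 - 8*(-35)) = -16810874/3362175 + (136 + 280) = -16810874/3362175 + 416 = 1381853926/3362175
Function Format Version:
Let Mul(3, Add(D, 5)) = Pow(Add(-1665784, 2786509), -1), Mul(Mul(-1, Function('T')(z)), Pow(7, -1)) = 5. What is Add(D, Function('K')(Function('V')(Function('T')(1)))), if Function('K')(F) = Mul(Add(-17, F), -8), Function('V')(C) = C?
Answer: Rational(1381853926, 3362175) ≈ 411.00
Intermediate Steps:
Function('T')(z) = -35 (Function('T')(z) = Mul(-7, 5) = -35)
Function('K')(F) = Add(136, Mul(-8, F))
D = Rational(-16810874, 3362175) (D = Add(-5, Mul(Rational(1, 3), Pow(Add(-1665784, 2786509), -1))) = Add(-5, Mul(Rational(1, 3), Pow(1120725, -1))) = Add(-5, Mul(Rational(1, 3), Rational(1, 1120725))) = Add(-5, Rational(1, 3362175)) = Rational(-16810874, 3362175) ≈ -5.0000)
Add(D, Function('K')(Function('V')(Function('T')(1)))) = Add(Rational(-16810874, 3362175), Add(136, Mul(-8, -35))) = Add(Rational(-16810874, 3362175), Add(136, 280)) = Add(Rational(-16810874, 3362175), 416) = Rational(1381853926, 3362175)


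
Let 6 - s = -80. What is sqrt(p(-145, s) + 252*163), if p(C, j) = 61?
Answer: sqrt(41137) ≈ 202.82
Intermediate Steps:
s = 86 (s = 6 - 1*(-80) = 6 + 80 = 86)
sqrt(p(-145, s) + 252*163) = sqrt(61 + 252*163) = sqrt(61 + 41076) = sqrt(41137)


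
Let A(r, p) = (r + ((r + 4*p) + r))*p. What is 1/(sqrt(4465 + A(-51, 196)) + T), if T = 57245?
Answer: 57245/3276861884 - sqrt(128141)/3276861884 ≈ 1.7360e-5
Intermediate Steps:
A(r, p) = p*(3*r + 4*p) (A(r, p) = (r + (2*r + 4*p))*p = (3*r + 4*p)*p = p*(3*r + 4*p))
1/(sqrt(4465 + A(-51, 196)) + T) = 1/(sqrt(4465 + 196*(3*(-51) + 4*196)) + 57245) = 1/(sqrt(4465 + 196*(-153 + 784)) + 57245) = 1/(sqrt(4465 + 196*631) + 57245) = 1/(sqrt(4465 + 123676) + 57245) = 1/(sqrt(128141) + 57245) = 1/(57245 + sqrt(128141))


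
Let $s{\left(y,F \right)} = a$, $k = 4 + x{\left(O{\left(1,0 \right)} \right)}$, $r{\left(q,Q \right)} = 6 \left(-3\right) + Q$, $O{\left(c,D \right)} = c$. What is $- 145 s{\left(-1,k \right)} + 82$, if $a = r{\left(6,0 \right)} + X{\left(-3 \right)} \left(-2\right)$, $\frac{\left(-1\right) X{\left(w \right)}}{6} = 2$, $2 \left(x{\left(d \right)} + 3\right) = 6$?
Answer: $-788$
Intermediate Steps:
$x{\left(d \right)} = 0$ ($x{\left(d \right)} = -3 + \frac{1}{2} \cdot 6 = -3 + 3 = 0$)
$r{\left(q,Q \right)} = -18 + Q$
$X{\left(w \right)} = -12$ ($X{\left(w \right)} = \left(-6\right) 2 = -12$)
$k = 4$ ($k = 4 + 0 = 4$)
$a = 6$ ($a = \left(-18 + 0\right) - -24 = -18 + 24 = 6$)
$s{\left(y,F \right)} = 6$
$- 145 s{\left(-1,k \right)} + 82 = \left(-145\right) 6 + 82 = -870 + 82 = -788$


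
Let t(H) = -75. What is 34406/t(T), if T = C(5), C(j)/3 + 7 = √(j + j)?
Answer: -34406/75 ≈ -458.75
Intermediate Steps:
C(j) = -21 + 3*√2*√j (C(j) = -21 + 3*√(j + j) = -21 + 3*√(2*j) = -21 + 3*(√2*√j) = -21 + 3*√2*√j)
T = -21 + 3*√10 (T = -21 + 3*√2*√5 = -21 + 3*√10 ≈ -11.513)
34406/t(T) = 34406/(-75) = 34406*(-1/75) = -34406/75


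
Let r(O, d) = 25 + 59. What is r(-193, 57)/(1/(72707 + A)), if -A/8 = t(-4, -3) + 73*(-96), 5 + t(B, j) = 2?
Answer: 10818780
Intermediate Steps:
t(B, j) = -3 (t(B, j) = -5 + 2 = -3)
A = 56088 (A = -8*(-3 + 73*(-96)) = -8*(-3 - 7008) = -8*(-7011) = 56088)
r(O, d) = 84
r(-193, 57)/(1/(72707 + A)) = 84/(1/(72707 + 56088)) = 84/(1/128795) = 84*128795 = 10818780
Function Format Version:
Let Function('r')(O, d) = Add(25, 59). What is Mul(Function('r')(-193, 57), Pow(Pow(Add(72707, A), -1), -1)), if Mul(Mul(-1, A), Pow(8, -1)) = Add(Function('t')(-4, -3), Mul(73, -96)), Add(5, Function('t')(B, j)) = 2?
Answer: 10818780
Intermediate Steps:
Function('t')(B, j) = -3 (Function('t')(B, j) = Add(-5, 2) = -3)
A = 56088 (A = Mul(-8, Add(-3, Mul(73, -96))) = Mul(-8, Add(-3, -7008)) = Mul(-8, -7011) = 56088)
Function('r')(O, d) = 84
Mul(Function('r')(-193, 57), Pow(Pow(Add(72707, A), -1), -1)) = Mul(84, Pow(Pow(Add(72707, 56088), -1), -1)) = Mul(84, Pow(Pow(128795, -1), -1)) = Mul(84, Pow(Rational(1, 128795), -1)) = Mul(84, 128795) = 10818780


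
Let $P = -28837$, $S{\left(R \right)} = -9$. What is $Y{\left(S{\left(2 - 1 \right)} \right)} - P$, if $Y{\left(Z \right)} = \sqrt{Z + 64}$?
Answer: $28837 + \sqrt{55} \approx 28844.0$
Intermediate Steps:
$Y{\left(Z \right)} = \sqrt{64 + Z}$
$Y{\left(S{\left(2 - 1 \right)} \right)} - P = \sqrt{64 - 9} - -28837 = \sqrt{55} + 28837 = 28837 + \sqrt{55}$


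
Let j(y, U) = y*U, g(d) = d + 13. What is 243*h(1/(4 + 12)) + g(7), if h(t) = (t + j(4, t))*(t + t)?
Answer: 3775/128 ≈ 29.492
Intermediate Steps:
g(d) = 13 + d
j(y, U) = U*y
h(t) = 10*t² (h(t) = (t + t*4)*(t + t) = (t + 4*t)*(2*t) = (5*t)*(2*t) = 10*t²)
243*h(1/(4 + 12)) + g(7) = 243*(10*(1/(4 + 12))²) + (13 + 7) = 243*(10*(1/16)²) + 20 = 243*(10*(1/256)) + 20 = 243*(5/128) + 20 = 1215/128 + 20 = 3775/128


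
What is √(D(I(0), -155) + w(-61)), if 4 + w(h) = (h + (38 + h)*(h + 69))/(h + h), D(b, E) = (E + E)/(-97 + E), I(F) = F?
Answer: I*√1249829/1281 ≈ 0.87272*I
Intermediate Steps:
D(b, E) = 2*E/(-97 + E) (D(b, E) = (2*E)/(-97 + E) = 2*E/(-97 + E))
w(h) = -4 + (h + (38 + h)*(69 + h))/(2*h) (w(h) = -4 + (h + (38 + h)*(h + 69))/(h + h) = -4 + (h + (38 + h)*(69 + h))/((2*h)) = -4 + (h + (38 + h)*(69 + h))*(1/(2*h)) = -4 + (h + (38 + h)*(69 + h))/(2*h))
√(D(I(0), -155) + w(-61)) = √(2*(-155)/(-97 - 155) + (50 + (½)*(-61) + 1311/(-61))) = √(2*(-155)/(-252) + (50 - 61/2 + 1311*(-1/61))) = √(2*(-155)*(-1/252) + (50 - 61/2 - 1311/61)) = √(155/126 - 243/122) = √(-2927/3843) = I*√1249829/1281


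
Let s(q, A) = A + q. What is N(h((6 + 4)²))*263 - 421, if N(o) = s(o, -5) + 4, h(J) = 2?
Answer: -158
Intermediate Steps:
N(o) = -1 + o (N(o) = (-5 + o) + 4 = -1 + o)
N(h((6 + 4)²))*263 - 421 = (-1 + 2)*263 - 421 = 1*263 - 421 = 263 - 421 = -158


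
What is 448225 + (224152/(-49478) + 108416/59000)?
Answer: 81778215980553/182450125 ≈ 4.4822e+5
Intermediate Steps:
448225 + (224152/(-49478) + 108416/59000) = 448225 + (224152*(-1/49478) + 108416*(1/59000)) = 448225 + (-112076/24739 + 13552/7375) = 448225 - 491297572/182450125 = 81778215980553/182450125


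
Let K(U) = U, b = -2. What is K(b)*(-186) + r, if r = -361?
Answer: 11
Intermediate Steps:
K(b)*(-186) + r = -2*(-186) - 361 = 372 - 361 = 11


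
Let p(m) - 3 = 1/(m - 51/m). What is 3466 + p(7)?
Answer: 6931/2 ≈ 3465.5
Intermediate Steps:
p(m) = 3 + 1/(m - 51/m)
3466 + p(7) = 3466 + (-153 + 7 + 3*7**2)/(-51 + 7**2) = 3466 + (-153 + 7 + 3*49)/(-51 + 49) = 3466 + (-153 + 7 + 147)/(-2) = 3466 - 1/2*1 = 3466 - 1/2 = 6931/2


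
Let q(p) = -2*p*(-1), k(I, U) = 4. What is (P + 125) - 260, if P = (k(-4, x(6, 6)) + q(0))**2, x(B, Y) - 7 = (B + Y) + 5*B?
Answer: -119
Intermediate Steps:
x(B, Y) = 7 + Y + 6*B (x(B, Y) = 7 + ((B + Y) + 5*B) = 7 + (Y + 6*B) = 7 + Y + 6*B)
q(p) = 2*p
P = 16 (P = (4 + 2*0)**2 = (4 + 0)**2 = 4**2 = 16)
(P + 125) - 260 = (16 + 125) - 260 = 141 - 260 = -119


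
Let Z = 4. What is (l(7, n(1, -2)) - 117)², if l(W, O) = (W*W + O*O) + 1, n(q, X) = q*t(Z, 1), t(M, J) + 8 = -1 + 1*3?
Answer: 961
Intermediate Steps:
t(M, J) = -6 (t(M, J) = -8 + (-1 + 1*3) = -8 + (-1 + 3) = -8 + 2 = -6)
n(q, X) = -6*q (n(q, X) = q*(-6) = -6*q)
l(W, O) = 1 + O² + W² (l(W, O) = (W² + O²) + 1 = (O² + W²) + 1 = 1 + O² + W²)
(l(7, n(1, -2)) - 117)² = ((1 + (-6*1)² + 7²) - 117)² = ((1 + (-6)² + 49) - 117)² = ((1 + 36 + 49) - 117)² = (86 - 117)² = (-31)² = 961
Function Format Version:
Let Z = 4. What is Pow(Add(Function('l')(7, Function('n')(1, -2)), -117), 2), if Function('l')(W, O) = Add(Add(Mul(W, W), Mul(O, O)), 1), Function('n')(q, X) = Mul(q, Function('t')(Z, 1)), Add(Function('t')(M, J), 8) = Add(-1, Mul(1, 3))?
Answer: 961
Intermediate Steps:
Function('t')(M, J) = -6 (Function('t')(M, J) = Add(-8, Add(-1, Mul(1, 3))) = Add(-8, Add(-1, 3)) = Add(-8, 2) = -6)
Function('n')(q, X) = Mul(-6, q) (Function('n')(q, X) = Mul(q, -6) = Mul(-6, q))
Function('l')(W, O) = Add(1, Pow(O, 2), Pow(W, 2)) (Function('l')(W, O) = Add(Add(Pow(W, 2), Pow(O, 2)), 1) = Add(Add(Pow(O, 2), Pow(W, 2)), 1) = Add(1, Pow(O, 2), Pow(W, 2)))
Pow(Add(Function('l')(7, Function('n')(1, -2)), -117), 2) = Pow(Add(Add(1, Pow(Mul(-6, 1), 2), Pow(7, 2)), -117), 2) = Pow(Add(Add(1, Pow(-6, 2), 49), -117), 2) = Pow(Add(Add(1, 36, 49), -117), 2) = Pow(Add(86, -117), 2) = Pow(-31, 2) = 961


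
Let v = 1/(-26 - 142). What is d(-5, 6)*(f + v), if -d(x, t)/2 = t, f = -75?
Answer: 12601/14 ≈ 900.07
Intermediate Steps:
d(x, t) = -2*t
v = -1/168 (v = 1/(-168) = -1/168 ≈ -0.0059524)
d(-5, 6)*(f + v) = (-2*6)*(-75 - 1/168) = -12*(-12601/168) = 12601/14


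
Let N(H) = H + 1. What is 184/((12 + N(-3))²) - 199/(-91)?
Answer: 9161/2275 ≈ 4.0268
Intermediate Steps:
N(H) = 1 + H
184/((12 + N(-3))²) - 199/(-91) = 184/((12 + (1 - 3))²) - 199/(-91) = 184/((12 - 2)²) - 199*(-1/91) = 184/(10²) + 199/91 = 184/100 + 199/91 = 184*(1/100) + 199/91 = 46/25 + 199/91 = 9161/2275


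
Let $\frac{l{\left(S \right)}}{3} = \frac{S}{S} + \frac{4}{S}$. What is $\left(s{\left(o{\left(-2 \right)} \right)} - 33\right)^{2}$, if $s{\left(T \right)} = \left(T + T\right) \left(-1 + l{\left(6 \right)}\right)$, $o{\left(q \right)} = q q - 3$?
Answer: $625$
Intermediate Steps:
$l{\left(S \right)} = 3 + \frac{12}{S}$ ($l{\left(S \right)} = 3 \left(\frac{S}{S} + \frac{4}{S}\right) = 3 \left(1 + \frac{4}{S}\right) = 3 + \frac{12}{S}$)
$o{\left(q \right)} = -3 + q^{2}$ ($o{\left(q \right)} = q^{2} - 3 = -3 + q^{2}$)
$s{\left(T \right)} = 8 T$ ($s{\left(T \right)} = \left(T + T\right) \left(-1 + \left(3 + \frac{12}{6}\right)\right) = 2 T \left(-1 + \left(3 + 12 \cdot \frac{1}{6}\right)\right) = 2 T \left(-1 + \left(3 + 2\right)\right) = 2 T \left(-1 + 5\right) = 2 T 4 = 8 T$)
$\left(s{\left(o{\left(-2 \right)} \right)} - 33\right)^{2} = \left(8 \left(-3 + \left(-2\right)^{2}\right) - 33\right)^{2} = \left(8 \left(-3 + 4\right) - 33\right)^{2} = \left(8 \cdot 1 - 33\right)^{2} = \left(8 - 33\right)^{2} = \left(-25\right)^{2} = 625$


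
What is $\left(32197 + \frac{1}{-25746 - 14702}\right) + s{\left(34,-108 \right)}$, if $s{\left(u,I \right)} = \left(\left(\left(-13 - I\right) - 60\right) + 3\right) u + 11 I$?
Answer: $\frac{1306510847}{40448} \approx 32301.0$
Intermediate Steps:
$s{\left(u,I \right)} = 11 I + u \left(-70 - I\right)$ ($s{\left(u,I \right)} = \left(\left(-73 - I\right) + 3\right) u + 11 I = \left(-70 - I\right) u + 11 I = u \left(-70 - I\right) + 11 I = 11 I + u \left(-70 - I\right)$)
$\left(32197 + \frac{1}{-25746 - 14702}\right) + s{\left(34,-108 \right)} = \left(32197 + \frac{1}{-25746 - 14702}\right) - \left(3568 - 3672\right) = \left(32197 + \frac{1}{-40448}\right) - -104 = \left(32197 - \frac{1}{40448}\right) + 104 = \frac{1302304255}{40448} + 104 = \frac{1306510847}{40448}$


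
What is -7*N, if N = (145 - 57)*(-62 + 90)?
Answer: -17248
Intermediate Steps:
N = 2464 (N = 88*28 = 2464)
-7*N = -7*2464 = -17248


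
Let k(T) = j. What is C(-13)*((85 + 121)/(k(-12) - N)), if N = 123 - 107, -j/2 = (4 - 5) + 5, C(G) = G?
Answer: 1339/12 ≈ 111.58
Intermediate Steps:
j = -8 (j = -2*((4 - 5) + 5) = -2*(-1 + 5) = -2*4 = -8)
k(T) = -8
N = 16
C(-13)*((85 + 121)/(k(-12) - N)) = -13*(85 + 121)/(-8 - 1*16) = -2678/(-8 - 16) = -2678/(-24) = -2678*(-1)/24 = -13*(-103/12) = 1339/12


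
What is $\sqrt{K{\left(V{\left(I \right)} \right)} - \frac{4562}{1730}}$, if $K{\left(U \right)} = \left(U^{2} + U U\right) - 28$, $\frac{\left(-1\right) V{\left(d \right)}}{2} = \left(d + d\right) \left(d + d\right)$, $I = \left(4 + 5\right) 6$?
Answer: $\frac{\sqrt{814361458753435}}{865} \approx 32991.0$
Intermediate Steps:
$I = 54$ ($I = 9 \cdot 6 = 54$)
$V{\left(d \right)} = - 8 d^{2}$ ($V{\left(d \right)} = - 2 \left(d + d\right) \left(d + d\right) = - 2 \cdot 2 d 2 d = - 2 \cdot 4 d^{2} = - 8 d^{2}$)
$K{\left(U \right)} = -28 + 2 U^{2}$ ($K{\left(U \right)} = \left(U^{2} + U^{2}\right) - 28 = 2 U^{2} - 28 = -28 + 2 U^{2}$)
$\sqrt{K{\left(V{\left(I \right)} \right)} - \frac{4562}{1730}} = \sqrt{\left(-28 + 2 \left(- 8 \cdot 54^{2}\right)^{2}\right) - \frac{4562}{1730}} = \sqrt{\left(-28 + 2 \left(\left(-8\right) 2916\right)^{2}\right) - \frac{2281}{865}} = \sqrt{\left(-28 + 2 \left(-23328\right)^{2}\right) - \frac{2281}{865}} = \sqrt{\left(-28 + 2 \cdot 544195584\right) - \frac{2281}{865}} = \sqrt{\left(-28 + 1088391168\right) - \frac{2281}{865}} = \sqrt{1088391140 - \frac{2281}{865}} = \sqrt{\frac{941458333819}{865}} = \frac{\sqrt{814361458753435}}{865}$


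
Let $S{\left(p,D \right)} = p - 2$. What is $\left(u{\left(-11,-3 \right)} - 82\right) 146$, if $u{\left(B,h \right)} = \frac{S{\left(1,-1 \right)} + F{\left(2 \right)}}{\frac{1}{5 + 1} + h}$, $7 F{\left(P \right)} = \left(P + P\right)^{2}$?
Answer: $- \frac{1432552}{119} \approx -12038.0$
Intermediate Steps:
$F{\left(P \right)} = \frac{4 P^{2}}{7}$ ($F{\left(P \right)} = \frac{\left(P + P\right)^{2}}{7} = \frac{\left(2 P\right)^{2}}{7} = \frac{4 P^{2}}{7}$)
$S{\left(p,D \right)} = -2 + p$
$u{\left(B,h \right)} = \frac{9}{7 \left(\frac{1}{6} + h\right)}$ ($u{\left(B,h \right)} = \frac{\left(-2 + 1\right) + \frac{4 \cdot 2^{2}}{7}}{\frac{1}{5 + 1} + h} = \frac{-1 + \frac{4}{7} \cdot 4}{\frac{1}{6} + h} = \frac{-1 + \frac{16}{7}}{\frac{1}{6} + h} = \frac{9}{7 \left(\frac{1}{6} + h\right)}$)
$\left(u{\left(-11,-3 \right)} - 82\right) 146 = \left(\frac{54}{7 \left(1 + 6 \left(-3\right)\right)} - 82\right) 146 = \left(\frac{54}{7 \left(1 - 18\right)} - 82\right) 146 = \left(\frac{54}{7 \left(-17\right)} - 82\right) 146 = \left(\frac{54}{7} \left(- \frac{1}{17}\right) - 82\right) 146 = \left(- \frac{54}{119} - 82\right) 146 = \left(- \frac{9812}{119}\right) 146 = - \frac{1432552}{119}$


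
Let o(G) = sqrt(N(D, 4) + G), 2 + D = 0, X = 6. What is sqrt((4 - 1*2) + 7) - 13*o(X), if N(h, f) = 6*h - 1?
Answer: 3 - 13*I*sqrt(7) ≈ 3.0 - 34.395*I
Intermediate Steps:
D = -2 (D = -2 + 0 = -2)
N(h, f) = -1 + 6*h
o(G) = sqrt(-13 + G) (o(G) = sqrt((-1 + 6*(-2)) + G) = sqrt((-1 - 12) + G) = sqrt(-13 + G))
sqrt((4 - 1*2) + 7) - 13*o(X) = sqrt((4 - 1*2) + 7) - 13*sqrt(-13 + 6) = sqrt((4 - 2) + 7) - 13*I*sqrt(7) = sqrt(2 + 7) - 13*I*sqrt(7) = sqrt(9) - 13*I*sqrt(7) = 3 - 13*I*sqrt(7)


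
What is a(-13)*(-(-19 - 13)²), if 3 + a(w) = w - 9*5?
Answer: 62464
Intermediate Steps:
a(w) = -48 + w (a(w) = -3 + (w - 9*5) = -3 + (w - 45) = -3 + (-45 + w) = -48 + w)
a(-13)*(-(-19 - 13)²) = (-48 - 13)*(-(-19 - 13)²) = -(-61)*(-32)² = -(-61)*1024 = -61*(-1024) = 62464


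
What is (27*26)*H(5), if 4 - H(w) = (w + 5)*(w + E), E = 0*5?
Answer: -32292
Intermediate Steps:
E = 0
H(w) = 4 - w*(5 + w) (H(w) = 4 - (w + 5)*(w + 0) = 4 - (5 + w)*w = 4 - w*(5 + w))
(27*26)*H(5) = (27*26)*(4 - 1*5² - 5*5) = 702*(4 - 1*25 - 25) = 702*(4 - 25 - 25) = 702*(-46) = -32292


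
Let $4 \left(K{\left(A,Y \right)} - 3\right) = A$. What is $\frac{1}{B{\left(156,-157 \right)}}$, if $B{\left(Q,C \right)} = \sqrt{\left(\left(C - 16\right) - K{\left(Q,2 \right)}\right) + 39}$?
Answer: $- \frac{i \sqrt{11}}{44} \approx - 0.075378 i$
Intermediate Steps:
$K{\left(A,Y \right)} = 3 + \frac{A}{4}$
$B{\left(Q,C \right)} = \sqrt{20 + C - \frac{Q}{4}}$ ($B{\left(Q,C \right)} = \sqrt{\left(\left(C - 16\right) - \left(3 + \frac{Q}{4}\right)\right) + 39} = \sqrt{\left(\left(-16 + C\right) - \left(3 + \frac{Q}{4}\right)\right) + 39} = \sqrt{\left(-19 + C - \frac{Q}{4}\right) + 39} = \sqrt{20 + C - \frac{Q}{4}}$)
$\frac{1}{B{\left(156,-157 \right)}} = \frac{1}{\frac{1}{2} \sqrt{80 - 156 + 4 \left(-157\right)}} = \frac{1}{\frac{1}{2} \sqrt{80 - 156 - 628}} = \frac{1}{\frac{1}{2} \sqrt{-704}} = \frac{1}{\frac{1}{2} \cdot 8 i \sqrt{11}} = \frac{1}{4 i \sqrt{11}} = - \frac{i \sqrt{11}}{44}$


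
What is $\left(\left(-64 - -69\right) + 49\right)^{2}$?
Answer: $2916$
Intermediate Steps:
$\left(\left(-64 - -69\right) + 49\right)^{2} = \left(\left(-64 + 69\right) + 49\right)^{2} = \left(5 + 49\right)^{2} = 54^{2} = 2916$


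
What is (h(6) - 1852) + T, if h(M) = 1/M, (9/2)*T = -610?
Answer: -35773/18 ≈ -1987.4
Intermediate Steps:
T = -1220/9 (T = (2/9)*(-610) = -1220/9 ≈ -135.56)
(h(6) - 1852) + T = (1/6 - 1852) - 1220/9 = (⅙ - 1852) - 1220/9 = -11111/6 - 1220/9 = -35773/18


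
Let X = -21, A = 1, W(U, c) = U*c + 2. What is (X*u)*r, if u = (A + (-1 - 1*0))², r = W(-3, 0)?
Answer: 0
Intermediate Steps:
W(U, c) = 2 + U*c
r = 2 (r = 2 - 3*0 = 2 + 0 = 2)
u = 0 (u = (1 + (-1 - 1*0))² = (1 + (-1 + 0))² = (1 - 1)² = 0² = 0)
(X*u)*r = -21*0*2 = 0*2 = 0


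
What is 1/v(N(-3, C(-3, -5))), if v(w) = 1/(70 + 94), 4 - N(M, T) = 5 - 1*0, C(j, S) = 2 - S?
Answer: 164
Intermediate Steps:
N(M, T) = -1 (N(M, T) = 4 - (5 - 1*0) = 4 - (5 + 0) = 4 - 1*5 = 4 - 5 = -1)
v(w) = 1/164
1/v(N(-3, C(-3, -5))) = 1/(1/164) = 164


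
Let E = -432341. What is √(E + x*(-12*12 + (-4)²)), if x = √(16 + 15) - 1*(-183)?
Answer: √(-455765 - 128*√31) ≈ 675.63*I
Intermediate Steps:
x = 183 + √31 (x = √31 + 183 = 183 + √31 ≈ 188.57)
√(E + x*(-12*12 + (-4)²)) = √(-432341 + (183 + √31)*(-12*12 + (-4)²)) = √(-432341 + (183 + √31)*(-144 + 16)) = √(-432341 + (183 + √31)*(-128)) = √(-432341 + (-23424 - 128*√31)) = √(-455765 - 128*√31)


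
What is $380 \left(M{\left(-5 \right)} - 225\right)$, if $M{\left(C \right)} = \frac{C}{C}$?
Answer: $-85120$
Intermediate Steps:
$M{\left(C \right)} = 1$
$380 \left(M{\left(-5 \right)} - 225\right) = 380 \left(1 - 225\right) = 380 \left(-224\right) = -85120$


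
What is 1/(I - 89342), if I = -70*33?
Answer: -1/91652 ≈ -1.0911e-5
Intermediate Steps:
I = -2310
1/(I - 89342) = 1/(-2310 - 89342) = 1/(-91652) = -1/91652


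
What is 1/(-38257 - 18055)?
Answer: -1/56312 ≈ -1.7758e-5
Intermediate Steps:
1/(-38257 - 18055) = 1/(-56312) = -1/56312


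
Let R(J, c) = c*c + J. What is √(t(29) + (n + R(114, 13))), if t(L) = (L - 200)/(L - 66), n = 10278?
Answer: 4*√904021/37 ≈ 102.79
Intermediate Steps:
R(J, c) = J + c² (R(J, c) = c² + J = J + c²)
t(L) = (-200 + L)/(-66 + L)
√(t(29) + (n + R(114, 13))) = √((-200 + 29)/(-66 + 29) + (10278 + (114 + 13²))) = √(-171/(-37) + (10278 + (114 + 169))) = √(-1/37*(-171) + (10278 + 283)) = √(171/37 + 10561) = √(390928/37) = 4*√904021/37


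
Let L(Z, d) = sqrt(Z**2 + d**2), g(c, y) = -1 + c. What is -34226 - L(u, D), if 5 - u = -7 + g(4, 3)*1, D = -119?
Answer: -34226 - sqrt(14242) ≈ -34345.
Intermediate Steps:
u = 9 (u = 5 - (-7 + (-1 + 4)*1) = 5 - (-7 + 3*1) = 5 - (-7 + 3) = 5 - 1*(-4) = 5 + 4 = 9)
-34226 - L(u, D) = -34226 - sqrt(9**2 + (-119)**2) = -34226 - sqrt(81 + 14161) = -34226 - sqrt(14242)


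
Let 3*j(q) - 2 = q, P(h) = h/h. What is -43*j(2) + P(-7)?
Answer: -169/3 ≈ -56.333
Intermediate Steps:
P(h) = 1
j(q) = ⅔ + q/3
-43*j(2) + P(-7) = -43*(⅔ + (⅓)*2) + 1 = -43*(⅔ + ⅔) + 1 = -43*4/3 + 1 = -172/3 + 1 = -169/3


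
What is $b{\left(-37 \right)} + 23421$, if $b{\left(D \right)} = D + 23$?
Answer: $23407$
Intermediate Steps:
$b{\left(D \right)} = 23 + D$
$b{\left(-37 \right)} + 23421 = \left(23 - 37\right) + 23421 = -14 + 23421 = 23407$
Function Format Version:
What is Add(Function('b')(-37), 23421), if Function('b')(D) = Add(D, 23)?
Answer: 23407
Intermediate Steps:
Function('b')(D) = Add(23, D)
Add(Function('b')(-37), 23421) = Add(Add(23, -37), 23421) = Add(-14, 23421) = 23407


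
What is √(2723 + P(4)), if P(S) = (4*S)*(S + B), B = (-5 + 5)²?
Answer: √2787 ≈ 52.792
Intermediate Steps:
B = 0 (B = 0² = 0)
P(S) = 4*S² (P(S) = (4*S)*(S + 0) = (4*S)*S = 4*S²)
√(2723 + P(4)) = √(2723 + 4*4²) = √(2723 + 4*16) = √(2723 + 64) = √2787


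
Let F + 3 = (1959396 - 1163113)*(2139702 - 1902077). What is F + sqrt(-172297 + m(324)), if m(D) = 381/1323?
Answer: 189216747872 + 5*I*sqrt(3039314)/21 ≈ 1.8922e+11 + 415.09*I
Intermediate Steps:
m(D) = 127/441 (m(D) = 381*(1/1323) = 127/441)
F = 189216747872 (F = -3 + (1959396 - 1163113)*(2139702 - 1902077) = -3 + 796283*237625 = -3 + 189216747875 = 189216747872)
F + sqrt(-172297 + m(324)) = 189216747872 + sqrt(-172297 + 127/441) = 189216747872 + sqrt(-75982850/441) = 189216747872 + 5*I*sqrt(3039314)/21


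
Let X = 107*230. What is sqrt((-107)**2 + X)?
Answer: sqrt(36059) ≈ 189.89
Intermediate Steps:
X = 24610
sqrt((-107)**2 + X) = sqrt((-107)**2 + 24610) = sqrt(11449 + 24610) = sqrt(36059)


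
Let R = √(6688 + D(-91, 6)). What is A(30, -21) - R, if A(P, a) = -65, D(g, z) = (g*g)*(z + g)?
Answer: -65 - I*√697197 ≈ -65.0 - 834.98*I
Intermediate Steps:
D(g, z) = g²*(g + z)
R = I*√697197 (R = √(6688 + (-91)²*(-91 + 6)) = √(6688 + 8281*(-85)) = √(6688 - 703885) = √(-697197) = I*√697197 ≈ 834.98*I)
A(30, -21) - R = -65 - I*√697197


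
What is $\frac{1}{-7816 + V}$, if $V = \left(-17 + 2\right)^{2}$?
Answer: $- \frac{1}{7591} \approx -0.00013173$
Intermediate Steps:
$V = 225$ ($V = \left(-15\right)^{2} = 225$)
$\frac{1}{-7816 + V} = \frac{1}{-7816 + 225} = \frac{1}{-7591} = - \frac{1}{7591}$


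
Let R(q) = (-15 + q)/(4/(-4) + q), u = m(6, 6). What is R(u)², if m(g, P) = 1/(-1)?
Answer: 64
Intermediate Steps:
m(g, P) = -1
u = -1
R(q) = (-15 + q)/(-1 + q) (R(q) = (-15 + q)/(4*(-¼) + q) = (-15 + q)/(-1 + q))
R(u)² = ((-15 - 1)/(-1 - 1))² = (-16/(-2))² = (-½*(-16))² = 8² = 64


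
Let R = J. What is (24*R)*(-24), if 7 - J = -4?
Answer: -6336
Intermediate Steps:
J = 11 (J = 7 - 1*(-4) = 7 + 4 = 11)
R = 11
(24*R)*(-24) = (24*11)*(-24) = 264*(-24) = -6336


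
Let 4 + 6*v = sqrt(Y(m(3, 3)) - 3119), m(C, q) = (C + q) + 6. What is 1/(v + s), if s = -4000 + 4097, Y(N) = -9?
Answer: 17/1653 - I*sqrt(782)/28101 ≈ 0.010284 - 0.00099513*I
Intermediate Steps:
m(C, q) = 6 + C + q
s = 97
v = -2/3 + I*sqrt(782)/3 (v = -2/3 + sqrt(-9 - 3119)/6 = -2/3 + sqrt(-3128)/6 = -2/3 + (2*I*sqrt(782))/6 = -2/3 + I*sqrt(782)/3 ≈ -0.66667 + 9.3214*I)
1/(v + s) = 1/((-2/3 + I*sqrt(782)/3) + 97) = 1/(289/3 + I*sqrt(782)/3)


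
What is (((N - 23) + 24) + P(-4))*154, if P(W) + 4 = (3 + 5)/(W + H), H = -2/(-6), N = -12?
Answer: -2646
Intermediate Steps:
H = 1/3 (H = -2*(-1/6) = 1/3 ≈ 0.33333)
P(W) = -4 + 8/(1/3 + W) (P(W) = -4 + (3 + 5)/(W + 1/3) = -4 + 8/(1/3 + W))
(((N - 23) + 24) + P(-4))*154 = (((-12 - 23) + 24) + 4*(5 - 3*(-4))/(1 + 3*(-4)))*154 = ((-35 + 24) + 4*(5 + 12)/(1 - 12))*154 = (-11 + 4*17/(-11))*154 = (-11 + 4*(-1/11)*17)*154 = (-11 - 68/11)*154 = -189/11*154 = -2646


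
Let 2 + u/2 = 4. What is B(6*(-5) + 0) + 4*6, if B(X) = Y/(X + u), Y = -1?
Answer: 625/26 ≈ 24.038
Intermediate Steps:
u = 4 (u = -4 + 2*4 = -4 + 8 = 4)
B(X) = -1/(4 + X) (B(X) = -1/(X + 4) = -1/(4 + X))
B(6*(-5) + 0) + 4*6 = -1/(4 + (6*(-5) + 0)) + 4*6 = -1/(4 + (-30 + 0)) + 24 = -1/(4 - 30) + 24 = -1/(-26) + 24 = -1*(-1/26) + 24 = 1/26 + 24 = 625/26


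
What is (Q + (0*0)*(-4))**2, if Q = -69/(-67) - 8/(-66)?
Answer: 6477025/4888521 ≈ 1.3249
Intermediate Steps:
Q = 2545/2211 (Q = -69*(-1/67) - 8*(-1/66) = 69/67 + 4/33 = 2545/2211 ≈ 1.1511)
(Q + (0*0)*(-4))**2 = (2545/2211 + (0*0)*(-4))**2 = (2545/2211 + 0*(-4))**2 = (2545/2211 + 0)**2 = (2545/2211)**2 = 6477025/4888521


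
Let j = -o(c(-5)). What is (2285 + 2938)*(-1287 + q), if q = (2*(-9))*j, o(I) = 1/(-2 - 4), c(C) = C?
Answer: -6737670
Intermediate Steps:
o(I) = -⅙ (o(I) = 1/(-6) = -⅙)
j = ⅙ (j = -1*(-⅙) = ⅙ ≈ 0.16667)
q = -3 (q = (2*(-9))*(⅙) = -18*⅙ = -3)
(2285 + 2938)*(-1287 + q) = (2285 + 2938)*(-1287 - 3) = 5223*(-1290) = -6737670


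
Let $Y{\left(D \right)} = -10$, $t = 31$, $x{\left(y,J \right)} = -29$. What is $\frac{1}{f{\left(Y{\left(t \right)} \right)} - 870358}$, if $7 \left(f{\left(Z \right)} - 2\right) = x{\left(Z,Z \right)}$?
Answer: $- \frac{7}{6092521} \approx -1.149 \cdot 10^{-6}$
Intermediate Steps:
$f{\left(Z \right)} = - \frac{15}{7}$ ($f{\left(Z \right)} = 2 + \frac{1}{7} \left(-29\right) = 2 - \frac{29}{7} = - \frac{15}{7}$)
$\frac{1}{f{\left(Y{\left(t \right)} \right)} - 870358} = \frac{1}{- \frac{15}{7} - 870358} = \frac{1}{- \frac{6092521}{7}} = - \frac{7}{6092521}$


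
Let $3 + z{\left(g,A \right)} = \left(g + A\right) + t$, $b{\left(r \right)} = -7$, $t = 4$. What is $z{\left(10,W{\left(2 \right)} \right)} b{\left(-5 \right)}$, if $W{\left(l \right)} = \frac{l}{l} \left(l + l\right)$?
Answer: $-105$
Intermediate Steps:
$W{\left(l \right)} = 2 l$ ($W{\left(l \right)} = 1 \cdot 2 l = 2 l$)
$z{\left(g,A \right)} = 1 + A + g$ ($z{\left(g,A \right)} = -3 + \left(\left(g + A\right) + 4\right) = -3 + \left(\left(A + g\right) + 4\right) = -3 + \left(4 + A + g\right) = 1 + A + g$)
$z{\left(10,W{\left(2 \right)} \right)} b{\left(-5 \right)} = \left(1 + 2 \cdot 2 + 10\right) \left(-7\right) = \left(1 + 4 + 10\right) \left(-7\right) = 15 \left(-7\right) = -105$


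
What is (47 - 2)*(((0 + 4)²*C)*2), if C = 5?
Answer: 7200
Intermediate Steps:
(47 - 2)*(((0 + 4)²*C)*2) = (47 - 2)*(((0 + 4)²*5)*2) = 45*((4²*5)*2) = 45*((16*5)*2) = 45*(80*2) = 45*160 = 7200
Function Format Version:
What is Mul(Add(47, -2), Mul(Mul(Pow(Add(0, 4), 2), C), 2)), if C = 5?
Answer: 7200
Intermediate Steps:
Mul(Add(47, -2), Mul(Mul(Pow(Add(0, 4), 2), C), 2)) = Mul(Add(47, -2), Mul(Mul(Pow(Add(0, 4), 2), 5), 2)) = Mul(45, Mul(Mul(Pow(4, 2), 5), 2)) = Mul(45, Mul(Mul(16, 5), 2)) = Mul(45, Mul(80, 2)) = Mul(45, 160) = 7200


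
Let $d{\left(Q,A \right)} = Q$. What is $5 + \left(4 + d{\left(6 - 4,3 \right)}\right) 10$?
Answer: $65$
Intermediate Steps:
$5 + \left(4 + d{\left(6 - 4,3 \right)}\right) 10 = 5 + \left(4 + \left(6 - 4\right)\right) 10 = 5 + \left(4 + 2\right) 10 = 5 + 6 \cdot 10 = 5 + 60 = 65$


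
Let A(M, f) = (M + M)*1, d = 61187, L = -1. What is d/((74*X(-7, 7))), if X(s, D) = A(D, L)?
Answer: 8741/148 ≈ 59.061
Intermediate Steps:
A(M, f) = 2*M (A(M, f) = (2*M)*1 = 2*M)
X(s, D) = 2*D
d/((74*X(-7, 7))) = 61187/((74*(2*7))) = 61187/((74*14)) = 61187/1036 = 61187*(1/1036) = 8741/148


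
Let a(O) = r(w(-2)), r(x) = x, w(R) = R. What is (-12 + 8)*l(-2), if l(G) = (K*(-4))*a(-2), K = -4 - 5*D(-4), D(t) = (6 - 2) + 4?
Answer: 1408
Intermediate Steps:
D(t) = 8 (D(t) = 4 + 4 = 8)
a(O) = -2
K = -44 (K = -4 - 5*8 = -4 - 40 = -44)
l(G) = -352 (l(G) = -44*(-4)*(-2) = 176*(-2) = -352)
(-12 + 8)*l(-2) = (-12 + 8)*(-352) = -4*(-352) = 1408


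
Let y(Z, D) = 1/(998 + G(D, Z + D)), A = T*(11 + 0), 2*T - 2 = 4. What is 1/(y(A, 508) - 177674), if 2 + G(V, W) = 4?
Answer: -1000/177673999 ≈ -5.6283e-6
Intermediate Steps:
G(V, W) = 2 (G(V, W) = -2 + 4 = 2)
T = 3 (T = 1 + (½)*4 = 1 + 2 = 3)
A = 33 (A = 3*(11 + 0) = 3*11 = 33)
y(Z, D) = 1/1000 (y(Z, D) = 1/(998 + 2) = 1/1000)
1/(y(A, 508) - 177674) = 1/(1/1000 - 177674) = 1/(-177673999/1000) = -1000/177673999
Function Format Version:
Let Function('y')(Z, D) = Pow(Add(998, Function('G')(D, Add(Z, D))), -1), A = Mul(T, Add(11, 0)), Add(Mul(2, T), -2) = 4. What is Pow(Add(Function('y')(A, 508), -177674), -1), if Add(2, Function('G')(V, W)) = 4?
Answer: Rational(-1000, 177673999) ≈ -5.6283e-6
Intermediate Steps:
Function('G')(V, W) = 2 (Function('G')(V, W) = Add(-2, 4) = 2)
T = 3 (T = Add(1, Mul(Rational(1, 2), 4)) = Add(1, 2) = 3)
A = 33 (A = Mul(3, Add(11, 0)) = Mul(3, 11) = 33)
Function('y')(Z, D) = Rational(1, 1000) (Function('y')(Z, D) = Pow(Add(998, 2), -1) = Pow(1000, -1) = Rational(1, 1000))
Pow(Add(Function('y')(A, 508), -177674), -1) = Pow(Add(Rational(1, 1000), -177674), -1) = Pow(Rational(-177673999, 1000), -1) = Rational(-1000, 177673999)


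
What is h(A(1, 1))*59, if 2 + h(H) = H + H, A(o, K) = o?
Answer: 0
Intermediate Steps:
h(H) = -2 + 2*H (h(H) = -2 + (H + H) = -2 + 2*H)
h(A(1, 1))*59 = (-2 + 2*1)*59 = (-2 + 2)*59 = 0*59 = 0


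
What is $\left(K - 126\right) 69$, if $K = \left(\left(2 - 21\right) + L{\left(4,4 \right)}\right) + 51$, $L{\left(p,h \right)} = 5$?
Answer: $-6141$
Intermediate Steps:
$K = 37$ ($K = \left(\left(2 - 21\right) + 5\right) + 51 = \left(-19 + 5\right) + 51 = -14 + 51 = 37$)
$\left(K - 126\right) 69 = \left(37 - 126\right) 69 = \left(-89\right) 69 = -6141$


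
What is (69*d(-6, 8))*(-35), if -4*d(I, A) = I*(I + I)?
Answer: 43470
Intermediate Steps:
d(I, A) = -I²/2 (d(I, A) = -I*(I + I)/4 = -I*2*I/4 = -I²/2)
(69*d(-6, 8))*(-35) = (69*(-½*(-6)²))*(-35) = (69*(-½*36))*(-35) = (69*(-18))*(-35) = -1242*(-35) = 43470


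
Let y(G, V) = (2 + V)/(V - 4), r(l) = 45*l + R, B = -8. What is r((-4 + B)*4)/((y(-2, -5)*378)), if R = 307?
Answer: -1853/126 ≈ -14.706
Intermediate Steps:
r(l) = 307 + 45*l (r(l) = 45*l + 307 = 307 + 45*l)
y(G, V) = (2 + V)/(-4 + V)
r((-4 + B)*4)/((y(-2, -5)*378)) = (307 + 45*((-4 - 8)*4))/((((2 - 5)/(-4 - 5))*378)) = (307 + 45*(-12*4))/(((-3/(-9))*378)) = (307 + 45*(-48))/((-⅑*(-3)*378)) = (307 - 2160)/(((⅓)*378)) = -1853/126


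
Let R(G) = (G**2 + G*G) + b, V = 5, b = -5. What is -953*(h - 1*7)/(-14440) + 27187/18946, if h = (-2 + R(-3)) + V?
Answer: 277540061/136790120 ≈ 2.0289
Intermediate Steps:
R(G) = -5 + 2*G**2 (R(G) = (G**2 + G*G) - 5 = (G**2 + G**2) - 5 = 2*G**2 - 5 = -5 + 2*G**2)
h = 16 (h = (-2 + (-5 + 2*(-3)**2)) + 5 = (-2 + (-5 + 2*9)) + 5 = (-2 + (-5 + 18)) + 5 = (-2 + 13) + 5 = 11 + 5 = 16)
-953*(h - 1*7)/(-14440) + 27187/18946 = -953*(16 - 1*7)/(-14440) + 27187/18946 = -953*(16 - 7)*(-1/14440) + 27187*(1/18946) = -953*9*(-1/14440) + 27187/18946 = -8577*(-1/14440) + 27187/18946 = 8577/14440 + 27187/18946 = 277540061/136790120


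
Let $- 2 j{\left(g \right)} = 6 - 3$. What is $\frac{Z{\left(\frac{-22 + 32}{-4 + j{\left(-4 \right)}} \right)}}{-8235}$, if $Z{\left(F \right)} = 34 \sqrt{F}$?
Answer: $- \frac{68 i \sqrt{55}}{90585} \approx - 0.0055672 i$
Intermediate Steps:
$j{\left(g \right)} = - \frac{3}{2}$ ($j{\left(g \right)} = - \frac{6 - 3}{2} = \left(- \frac{1}{2}\right) 3 = - \frac{3}{2}$)
$\frac{Z{\left(\frac{-22 + 32}{-4 + j{\left(-4 \right)}} \right)}}{-8235} = \frac{34 \sqrt{\frac{-22 + 32}{-4 - \frac{3}{2}}}}{-8235} = 34 \sqrt{\frac{10}{- \frac{11}{2}}} \left(- \frac{1}{8235}\right) = 34 \sqrt{10 \left(- \frac{2}{11}\right)} \left(- \frac{1}{8235}\right) = 34 \sqrt{- \frac{20}{11}} \left(- \frac{1}{8235}\right) = 34 \frac{2 i \sqrt{55}}{11} \left(- \frac{1}{8235}\right) = \frac{68 i \sqrt{55}}{11} \left(- \frac{1}{8235}\right) = - \frac{68 i \sqrt{55}}{90585}$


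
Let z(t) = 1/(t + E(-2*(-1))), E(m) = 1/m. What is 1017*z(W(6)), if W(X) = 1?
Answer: 678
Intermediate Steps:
z(t) = 1/(½ + t) (z(t) = 1/(t + 1/(-2*(-1))) = 1/(t + 1/2) = 1/(t + ½) = 1/(½ + t))
1017*z(W(6)) = 1017*(2/(1 + 2*1)) = 1017*(2/(1 + 2)) = 1017*(2/3) = 1017*(2*(⅓)) = 1017*(⅔) = 678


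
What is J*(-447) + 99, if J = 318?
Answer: -142047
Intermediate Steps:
J*(-447) + 99 = 318*(-447) + 99 = -142146 + 99 = -142047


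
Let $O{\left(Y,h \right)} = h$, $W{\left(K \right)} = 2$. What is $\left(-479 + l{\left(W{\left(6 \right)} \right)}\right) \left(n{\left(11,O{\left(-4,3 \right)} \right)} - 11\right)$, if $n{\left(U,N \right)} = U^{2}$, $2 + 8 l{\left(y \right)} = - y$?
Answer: $-52745$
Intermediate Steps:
$l{\left(y \right)} = - \frac{1}{4} - \frac{y}{8}$ ($l{\left(y \right)} = - \frac{1}{4} + \frac{\left(-1\right) y}{8} = - \frac{1}{4} - \frac{y}{8}$)
$\left(-479 + l{\left(W{\left(6 \right)} \right)}\right) \left(n{\left(11,O{\left(-4,3 \right)} \right)} - 11\right) = \left(-479 - \frac{1}{2}\right) \left(11^{2} - 11\right) = \left(-479 - \frac{1}{2}\right) \left(121 - 11\right) = \left(-479 - \frac{1}{2}\right) 110 = \left(- \frac{959}{2}\right) 110 = -52745$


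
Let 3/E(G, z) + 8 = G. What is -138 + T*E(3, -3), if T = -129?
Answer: -303/5 ≈ -60.600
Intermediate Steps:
E(G, z) = 3/(-8 + G)
-138 + T*E(3, -3) = -138 - 387/(-8 + 3) = -138 - 387/(-5) = -138 - 387*(-1)/5 = -138 - 129*(-3/5) = -138 + 387/5 = -303/5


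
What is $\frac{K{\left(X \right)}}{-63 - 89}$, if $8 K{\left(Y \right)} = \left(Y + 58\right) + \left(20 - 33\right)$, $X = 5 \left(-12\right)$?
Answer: $\frac{15}{1216} \approx 0.012336$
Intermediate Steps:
$X = -60$
$K{\left(Y \right)} = \frac{45}{8} + \frac{Y}{8}$ ($K{\left(Y \right)} = \frac{\left(Y + 58\right) + \left(20 - 33\right)}{8} = \frac{\left(58 + Y\right) + \left(20 - 33\right)}{8} = \frac{\left(58 + Y\right) - 13}{8} = \frac{45 + Y}{8} = \frac{45}{8} + \frac{Y}{8}$)
$\frac{K{\left(X \right)}}{-63 - 89} = \frac{\frac{45}{8} + \frac{1}{8} \left(-60\right)}{-63 - 89} = \frac{\frac{45}{8} - \frac{15}{2}}{-152} = \left(- \frac{15}{8}\right) \left(- \frac{1}{152}\right) = \frac{15}{1216}$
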